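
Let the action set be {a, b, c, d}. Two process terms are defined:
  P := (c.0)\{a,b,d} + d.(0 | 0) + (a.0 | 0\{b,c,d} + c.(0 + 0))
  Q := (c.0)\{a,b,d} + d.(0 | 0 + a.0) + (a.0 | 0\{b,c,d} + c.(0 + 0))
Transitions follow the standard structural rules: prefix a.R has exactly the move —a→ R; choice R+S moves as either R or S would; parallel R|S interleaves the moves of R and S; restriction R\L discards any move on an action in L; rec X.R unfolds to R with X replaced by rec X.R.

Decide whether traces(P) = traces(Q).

LTS(P): 5 reachable states
  s0 = (c.0)\{a,b,d} + d.(0 | 0) + (a.0 | 0\{b,c,d} + c.(0 + 0)) | =a=> s1, =c=> s2, =c=> s3, =d=> s4
  s1 = 0 | 0\{b,c,d} | ·
  s2 = 0 + 0 | ·
  s3 = 0\{a,b,d} | ·
  s4 = 0 | 0 | ·
LTS(Q): 6 reachable states
  t0 = (c.0)\{a,b,d} + d.(0 | 0 + a.0) + (a.0 | 0\{b,c,d} + c.(0 + 0)) | =a=> t1, =c=> t2, =c=> t3, =d=> t4
  t1 = 0 | 0\{b,c,d} | ·
  t2 = 0 + 0 | ·
  t3 = 0\{a,b,d} | ·
  t4 = 0 | 0 + a.0 | =a=> t5
  t5 = 0 | ·
Executing da from Q (initial set {t0}):
  after d @ step 1: {t4}
  after a @ step 2: {t5}
  ✓ Q
Executing da from P (initial set {s0}):
  after d @ step 1: {s4}
  after a @ step 2: ∅  — P cannot continue

NO — witness ⟨da⟩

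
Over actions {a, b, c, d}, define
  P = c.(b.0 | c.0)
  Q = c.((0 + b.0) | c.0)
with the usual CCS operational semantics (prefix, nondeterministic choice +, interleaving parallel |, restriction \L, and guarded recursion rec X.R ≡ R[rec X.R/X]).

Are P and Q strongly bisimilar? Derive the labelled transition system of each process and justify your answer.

LTS(P): 5 reachable states
  m0 = c.(b.0 | c.0) | --c--▸ m1
  m1 = b.0 | c.0 | --b--▸ m2, --c--▸ m3
  m2 = 0 | c.0 | --c--▸ m4
  m3 = b.0 | 0 | --b--▸ m4
  m4 = 0 | 0 | ·
LTS(Q): 5 reachable states
  n0 = c.((0 + b.0) | c.0) | --c--▸ n1
  n1 = (0 + b.0) | c.0 | --b--▸ n2, --c--▸ n3
  n2 = 0 | c.0 | --c--▸ n4
  n3 = (0 + b.0) | 0 | --b--▸ n4
  n4 = 0 | 0 | ·
Bisimilarity quotient blocks:
  B0 = {m0, n0}
  B1 = {m1, n1}
  B2 = {m2, n2}
  B3 = {m4, n4}
  B4 = {m3, n3}
m0 ∈ B0, n0 ∈ B0 → same block

bisimilar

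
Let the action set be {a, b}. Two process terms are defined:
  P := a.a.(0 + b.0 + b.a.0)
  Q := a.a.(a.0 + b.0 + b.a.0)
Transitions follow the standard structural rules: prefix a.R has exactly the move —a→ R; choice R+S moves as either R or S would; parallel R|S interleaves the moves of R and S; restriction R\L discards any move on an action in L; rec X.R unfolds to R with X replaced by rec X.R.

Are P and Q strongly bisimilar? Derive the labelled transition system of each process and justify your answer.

not bisimilar

P's transition system — 5 states:
  p0 = a.a.(0 + b.0 + b.a.0) ⊢ —a→ p1
  p1 = a.(0 + b.0 + b.a.0) ⊢ —a→ p2
  p2 = 0 + b.0 + b.a.0 ⊢ —b→ p3, —b→ p4
  p3 = 0 ⊢ (no moves)
  p4 = a.0 ⊢ —a→ p3
Q's transition system — 5 states:
  q0 = a.a.(a.0 + b.0 + b.a.0) ⊢ —a→ q1
  q1 = a.(a.0 + b.0 + b.a.0) ⊢ —a→ q2
  q2 = a.0 + b.0 + b.a.0 ⊢ —a→ q3, —b→ q3, —b→ q4
  q3 = 0 ⊢ (no moves)
  q4 = a.0 ⊢ —a→ q3
Coarsest stable partition (strong bisimilarity classes):
  B0 = {p0}
  B1 = {p1}
  B2 = {p2}
  B3 = {p4, q4}
  B4 = {p3, q3}
  B5 = {q0}
  B6 = {q1}
  B7 = {q2}
p0 ∈ B0, q0 ∈ B5 → different blocks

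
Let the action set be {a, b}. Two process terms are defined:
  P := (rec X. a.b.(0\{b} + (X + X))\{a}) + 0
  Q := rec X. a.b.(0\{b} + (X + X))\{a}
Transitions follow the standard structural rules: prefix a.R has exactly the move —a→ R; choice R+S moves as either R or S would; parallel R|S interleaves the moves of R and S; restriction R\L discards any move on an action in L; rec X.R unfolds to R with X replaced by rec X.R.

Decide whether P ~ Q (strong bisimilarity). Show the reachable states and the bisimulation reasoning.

bisimilar

LTS(P): 3 reachable states
  u0 = (rec X. a.b.(0\{b} + (X + X))\{a}) + 0 :: =a=> u1
  u1 = b.(0\{b} + ((rec X. a.b.(0\{b} + (X + X))\{a}) + (rec X. a.b.(0\{b} + (X + X))\{a})))\{a} :: =b=> u2
  u2 = (0\{b} + ((rec X. a.b.(0\{b} + (X + X))\{a}) + (rec X. a.b.(0\{b} + (X + X))\{a})))\{a} :: stopped
LTS(Q): 3 reachable states
  v0 = rec X. a.b.(0\{b} + (X + X))\{a} :: =a=> v1
  v1 = b.(0\{b} + ((rec X. a.b.(0\{b} + (X + X))\{a}) + (rec X. a.b.(0\{b} + (X + X))\{a})))\{a} :: =b=> v2
  v2 = (0\{b} + ((rec X. a.b.(0\{b} + (X + X))\{a}) + (rec X. a.b.(0\{b} + (X + X))\{a})))\{a} :: stopped
Partition-refinement fixed point:
  B0 = {u0, v0}
  B1 = {u1, v1}
  B2 = {u2, v2}
u0 ∈ B0, v0 ∈ B0 → same block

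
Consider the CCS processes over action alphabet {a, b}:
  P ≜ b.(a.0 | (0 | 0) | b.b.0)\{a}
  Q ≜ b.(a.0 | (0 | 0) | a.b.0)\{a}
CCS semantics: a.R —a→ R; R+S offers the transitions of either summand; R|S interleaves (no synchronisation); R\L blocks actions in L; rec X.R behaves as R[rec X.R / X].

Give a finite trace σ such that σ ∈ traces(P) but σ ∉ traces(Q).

LTS(P): 4 reachable states
  u0 = b.(a.0 | (0 | 0) | b.b.0)\{a} has moves -b-> u1
  u1 = (a.0 | (0 | 0) | b.b.0)\{a} has moves -b-> u2
  u2 = (a.0 | (0 | 0) | b.0)\{a} has moves -b-> u3
  u3 = (a.0 | (0 | 0) | 0)\{a} has moves ∅
LTS(Q): 2 reachable states
  v0 = b.(a.0 | (0 | 0) | a.b.0)\{a} has moves -b-> v1
  v1 = (a.0 | (0 | 0) | a.b.0)\{a} has moves ∅
Executing bb from P (initial set {u0}):
  [1] b ⇒ {u1}
  [2] b ⇒ {u2}
  — P admits the full trace.
Executing bb from Q (initial set {v0}):
  [1] b ⇒ {v1}
  [2] b ⇒ ∅ (Q stuck)

bb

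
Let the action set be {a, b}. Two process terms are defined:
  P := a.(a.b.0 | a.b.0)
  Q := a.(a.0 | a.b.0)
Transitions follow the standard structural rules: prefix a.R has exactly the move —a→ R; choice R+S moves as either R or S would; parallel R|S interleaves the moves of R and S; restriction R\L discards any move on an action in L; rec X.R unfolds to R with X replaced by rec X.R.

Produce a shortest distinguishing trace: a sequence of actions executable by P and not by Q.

LTS(P): 10 reachable states
  m0 = a.(a.b.0 | a.b.0) | =a=> m1
  m1 = a.b.0 | a.b.0 | =a=> m2, =a=> m3
  m2 = a.b.0 | b.0 | =a=> m4, =b=> m5
  m3 = b.0 | a.b.0 | =a=> m4, =b=> m6
  m4 = b.0 | b.0 | =b=> m7, =b=> m8
  m5 = a.b.0 | 0 | =a=> m8
  m6 = 0 | a.b.0 | =a=> m7
  m7 = 0 | b.0 | =b=> m9
  m8 = b.0 | 0 | =b=> m9
  m9 = 0 | 0 | stopped
LTS(Q): 7 reachable states
  n0 = a.(a.0 | a.b.0) | =a=> n1
  n1 = a.0 | a.b.0 | =a=> n2, =a=> n3
  n2 = 0 | a.b.0 | =a=> n4
  n3 = a.0 | b.0 | =a=> n4, =b=> n5
  n4 = 0 | b.0 | =b=> n6
  n5 = a.0 | 0 | =a=> n6
  n6 = 0 | 0 | stopped
Trace ⟨aaabb⟩ through P, begin at {m0}:
  after a @ step 1: {m1}
  after a @ step 2: {m2, m3}
  after a @ step 3: {m4}
  after b @ step 4: {m7, m8}
  after b @ step 5: {m9}
  — P admits the full trace.
Trace ⟨aaabb⟩ through Q, begin at {n0}:
  after a @ step 1: {n1}
  after a @ step 2: {n2, n3}
  after a @ step 3: {n4}
  after b @ step 4: {n6}
  after b @ step 5: ∅  — Q cannot continue

aaabb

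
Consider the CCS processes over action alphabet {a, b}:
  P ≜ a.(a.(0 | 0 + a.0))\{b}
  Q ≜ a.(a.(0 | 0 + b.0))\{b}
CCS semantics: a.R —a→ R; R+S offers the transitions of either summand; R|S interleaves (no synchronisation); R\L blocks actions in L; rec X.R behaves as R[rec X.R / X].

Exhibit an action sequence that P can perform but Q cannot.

Reachable graph of P (4 states):
  u0 = a.(a.(0 | 0 + a.0))\{b} ⊢ ··a··> u1
  u1 = (a.(0 | 0 + a.0))\{b} ⊢ ··a··> u2
  u2 = (0 | 0 + a.0)\{b} ⊢ ··a··> u3
  u3 = 0\{b} ⊢ deadlocked
Reachable graph of Q (3 states):
  v0 = a.(a.(0 | 0 + b.0))\{b} ⊢ ··a··> v1
  v1 = (a.(0 | 0 + b.0))\{b} ⊢ ··a··> v2
  v2 = (0 | 0 + b.0)\{b} ⊢ deadlocked
Trace ⟨aaa⟩ through P, begin at {u0}:
  [1] a ⇒ {u1}
  [2] a ⇒ {u2}
  [3] a ⇒ {u3}
  P completes σ.
Trace ⟨aaa⟩ through Q, begin at {v0}:
  [1] a ⇒ {v1}
  [2] a ⇒ {v2}
  [3] a ⇒ ∅ (Q stuck)

aaa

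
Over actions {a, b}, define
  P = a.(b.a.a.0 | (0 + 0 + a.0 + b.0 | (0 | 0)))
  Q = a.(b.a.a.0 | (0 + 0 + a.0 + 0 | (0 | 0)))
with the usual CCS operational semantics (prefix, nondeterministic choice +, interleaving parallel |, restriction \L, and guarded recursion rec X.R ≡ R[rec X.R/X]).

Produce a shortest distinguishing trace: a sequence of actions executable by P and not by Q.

abb

P's transition system — 13 states:
  u0 = a.(b.a.a.0 | (0 + 0 + a.0 + b.0 | (0 | 0))) :: —a→ u1
  u1 = b.a.a.0 | (0 + 0 + a.0 + b.0 | (0 | 0)) :: —a→ u2, —b→ u3, —b→ u4
  u2 = b.a.a.0 | 0 :: —b→ u5
  u3 = a.a.0 | (0 + 0 + a.0 + b.0 | (0 | 0)) :: —a→ u5, —a→ u6, —b→ u7
  u4 = b.a.a.0 | (0 | (0 | 0)) :: —b→ u7
  u5 = a.a.0 | 0 :: —a→ u8
  u6 = a.0 | (0 + 0 + a.0 + b.0 | (0 | 0)) :: —a→ u8, —a→ u9, —b→ u10
  u7 = a.a.0 | (0 | (0 | 0)) :: —a→ u10
  u8 = a.0 | 0 :: —a→ u11
  u9 = 0 | (0 + 0 + a.0 + b.0 | (0 | 0)) :: —a→ u11, —b→ u12
  u10 = a.0 | (0 | (0 | 0)) :: —a→ u12
  u11 = 0 | 0 :: deadlocked
  u12 = 0 | (0 | (0 | 0)) :: deadlocked
Q's transition system — 9 states:
  v0 = a.(b.a.a.0 | (0 + 0 + a.0 + 0 | (0 | 0))) :: —a→ v1
  v1 = b.a.a.0 | (0 + 0 + a.0 + 0 | (0 | 0)) :: —a→ v2, —b→ v3
  v2 = b.a.a.0 | 0 :: —b→ v4
  v3 = a.a.0 | (0 + 0 + a.0 + 0 | (0 | 0)) :: —a→ v4, —a→ v5
  v4 = a.a.0 | 0 :: —a→ v6
  v5 = a.0 | (0 + 0 + a.0 + 0 | (0 | 0)) :: —a→ v6, —a→ v7
  v6 = a.0 | 0 :: —a→ v8
  v7 = 0 | (0 + 0 + a.0 + 0 | (0 | 0)) :: —a→ v8
  v8 = 0 | 0 :: deadlocked
Executing abb from P (initial set {u0}):
  [1] a ⇒ {u1}
  [2] b ⇒ {u3, u4}
  [3] b ⇒ {u7}
  — P admits the full trace.
Executing abb from Q (initial set {v0}):
  [1] a ⇒ {v1}
  [2] b ⇒ {v3}
  [3] b ⇒ no successor for Q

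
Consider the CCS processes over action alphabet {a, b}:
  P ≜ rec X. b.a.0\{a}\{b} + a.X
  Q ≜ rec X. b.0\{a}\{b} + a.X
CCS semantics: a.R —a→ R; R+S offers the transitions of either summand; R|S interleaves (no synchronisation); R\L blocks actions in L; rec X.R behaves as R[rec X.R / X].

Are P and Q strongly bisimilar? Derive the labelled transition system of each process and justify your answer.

Reachable graph of P (3 states):
  u0 = rec X. b.a.0\{a}\{b} + a.X | --a--▸ u0, --b--▸ u1
  u1 = a.0\{a}\{b} | --a--▸ u2
  u2 = 0\{a}\{b} | ∅
Reachable graph of Q (2 states):
  v0 = rec X. b.0\{a}\{b} + a.X | --a--▸ v0, --b--▸ v1
  v1 = 0\{a}\{b} | ∅
Bisimilarity quotient blocks:
  B0 = {u0}
  B1 = {u1}
  B2 = {u2, v1}
  B3 = {v0}
u0 ∈ B0, v0 ∈ B3 → different blocks

not bisimilar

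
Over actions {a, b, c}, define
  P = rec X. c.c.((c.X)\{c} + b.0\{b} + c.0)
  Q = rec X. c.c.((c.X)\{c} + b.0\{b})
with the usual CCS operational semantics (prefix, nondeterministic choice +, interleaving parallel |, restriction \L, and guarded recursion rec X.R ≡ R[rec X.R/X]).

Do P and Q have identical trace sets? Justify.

traces(P) ≠ traces(Q) — witness ⟨ccc⟩

P's transition system — 5 states:
  s0 = rec X. c.c.((c.X)\{c} + b.0\{b} + c.0) | —c→ s1
  s1 = c.((c.(rec X. c.c.((c.X)\{c} + b.0\{b} + c.0)))\{c} + b.0\{b} + c.0) | —c→ s2
  s2 = (c.(rec X. c.c.((c.X)\{c} + b.0\{b} + c.0)))\{c} + b.0\{b} + c.0 | —b→ s3, —c→ s4
  s3 = 0\{b} | stopped
  s4 = 0 | stopped
Q's transition system — 4 states:
  t0 = rec X. c.c.((c.X)\{c} + b.0\{b}) | —c→ t1
  t1 = c.((c.(rec X. c.c.((c.X)\{c} + b.0\{b})))\{c} + b.0\{b}) | —c→ t2
  t2 = (c.(rec X. c.c.((c.X)\{c} + b.0\{b})))\{c} + b.0\{b} | —b→ t3
  t3 = 0\{b} | stopped
Run σ = ⟨ccc⟩ on P: start {s0}
  step 1 (c): {s1}
  step 2 (c): {s2}
  step 3 (c): {s4}
  ✓ P
Run σ = ⟨ccc⟩ on Q: start {t0}
  step 1 (c): {t1}
  step 2 (c): {t2}
  step 3 (c): no successor for Q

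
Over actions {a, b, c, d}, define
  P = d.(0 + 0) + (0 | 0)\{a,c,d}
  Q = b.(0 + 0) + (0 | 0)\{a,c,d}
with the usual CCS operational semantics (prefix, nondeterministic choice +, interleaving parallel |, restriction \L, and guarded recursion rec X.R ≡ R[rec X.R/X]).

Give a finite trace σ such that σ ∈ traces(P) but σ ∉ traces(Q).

Reachable graph of P (2 states):
  m0 = d.(0 + 0) + (0 | 0)\{a,c,d} | =d=> m1
  m1 = 0 + 0 | (no moves)
Reachable graph of Q (2 states):
  n0 = b.(0 + 0) + (0 | 0)\{a,c,d} | =b=> n1
  n1 = 0 + 0 | (no moves)
Executing d from P (initial set {m0}):
  step 1 (d): {m1}
  — P admits the full trace.
Executing d from Q (initial set {n0}):
  step 1 (d): ∅ (Q stuck)

d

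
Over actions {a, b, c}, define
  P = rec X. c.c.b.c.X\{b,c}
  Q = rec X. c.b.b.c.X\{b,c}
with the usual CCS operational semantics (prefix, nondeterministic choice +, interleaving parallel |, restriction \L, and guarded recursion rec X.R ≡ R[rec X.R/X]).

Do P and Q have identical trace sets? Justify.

NO — witness ⟨cc⟩

Reachable graph of P (5 states):
  u0 = rec X. c.c.b.c.X\{b,c} | -c-> u1
  u1 = c.b.c.(rec X. c.c.b.c.X\{b,c})\{b,c} | -c-> u2
  u2 = b.c.(rec X. c.c.b.c.X\{b,c})\{b,c} | -b-> u3
  u3 = c.(rec X. c.c.b.c.X\{b,c})\{b,c} | -c-> u4
  u4 = (rec X. c.c.b.c.X\{b,c})\{b,c} | ∅
Reachable graph of Q (5 states):
  v0 = rec X. c.b.b.c.X\{b,c} | -c-> v1
  v1 = b.b.c.(rec X. c.b.b.c.X\{b,c})\{b,c} | -b-> v2
  v2 = b.c.(rec X. c.b.b.c.X\{b,c})\{b,c} | -b-> v3
  v3 = c.(rec X. c.b.b.c.X\{b,c})\{b,c} | -c-> v4
  v4 = (rec X. c.b.b.c.X\{b,c})\{b,c} | ∅
Trace ⟨cc⟩ through P, begin at {u0}:
  [1] c ⇒ {u1}
  [2] c ⇒ {u2}
  P completes σ.
Trace ⟨cc⟩ through Q, begin at {v0}:
  [1] c ⇒ {v1}
  [2] c ⇒ no successor for Q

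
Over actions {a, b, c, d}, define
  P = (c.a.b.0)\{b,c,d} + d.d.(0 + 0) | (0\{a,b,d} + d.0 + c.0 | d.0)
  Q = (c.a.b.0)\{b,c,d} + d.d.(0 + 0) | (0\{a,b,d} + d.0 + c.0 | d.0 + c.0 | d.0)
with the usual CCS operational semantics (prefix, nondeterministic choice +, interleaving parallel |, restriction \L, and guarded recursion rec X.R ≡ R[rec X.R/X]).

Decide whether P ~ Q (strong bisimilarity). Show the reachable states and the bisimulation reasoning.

LTS(P): 15 reachable states
  s0 = (c.a.b.0)\{b,c,d} + d.d.(0 + 0) | (0\{a,b,d} + d.0 + c.0 | d.0) has moves —c→ s1, —d→ s2, —d→ s3, —d→ s4
  s1 = d.d.(0 + 0) | (0 | d.0) has moves —d→ s5, —d→ s6
  s2 = d.(0 + 0) | (0\{a,b,d} + d.0 + c.0 | d.0) has moves —c→ s5, —d→ s7, —d→ s8, —d→ s9
  s3 = d.d.(0 + 0) | (c.0 | 0) has moves —c→ s6, —d→ s8
  s4 = d.d.(0 + 0) | 0 has moves —d→ s9
  s5 = d.(0 + 0) | (0 | d.0) has moves —d→ s10, —d→ s11
  s6 = d.d.(0 + 0) | (0 | 0) has moves —d→ s11
  s7 = (0 + 0) | (0\{a,b,d} + d.0 + c.0 | d.0) has moves —c→ s10, —d→ s12, —d→ s13
  s8 = d.(0 + 0) | (c.0 | 0) has moves —c→ s11, —d→ s12
  s9 = d.(0 + 0) | 0 has moves —d→ s13
  s10 = (0 + 0) | (0 | d.0) has moves —d→ s14
  s11 = d.(0 + 0) | (0 | 0) has moves —d→ s14
  s12 = (0 + 0) | (c.0 | 0) has moves —c→ s14
  s13 = (0 + 0) | 0 has moves deadlocked
  s14 = (0 + 0) | (0 | 0) has moves deadlocked
LTS(Q): 15 reachable states
  t0 = (c.a.b.0)\{b,c,d} + d.d.(0 + 0) | (0\{a,b,d} + d.0 + c.0 | d.0 + c.0 | d.0) has moves —c→ t1, —d→ t2, —d→ t3, —d→ t4
  t1 = d.d.(0 + 0) | (0 | d.0) has moves —d→ t5, —d→ t6
  t2 = d.(0 + 0) | (0\{a,b,d} + d.0 + c.0 | d.0 + c.0 | d.0) has moves —c→ t5, —d→ t7, —d→ t8, —d→ t9
  t3 = d.d.(0 + 0) | (c.0 | 0) has moves —c→ t6, —d→ t8
  t4 = d.d.(0 + 0) | 0 has moves —d→ t9
  t5 = d.(0 + 0) | (0 | d.0) has moves —d→ t10, —d→ t11
  t6 = d.d.(0 + 0) | (0 | 0) has moves —d→ t11
  t7 = (0 + 0) | (0\{a,b,d} + d.0 + c.0 | d.0 + c.0 | d.0) has moves —c→ t10, —d→ t12, —d→ t13
  t8 = d.(0 + 0) | (c.0 | 0) has moves —c→ t11, —d→ t12
  t9 = d.(0 + 0) | 0 has moves —d→ t13
  t10 = (0 + 0) | (0 | d.0) has moves —d→ t14
  t11 = d.(0 + 0) | (0 | 0) has moves —d→ t14
  t12 = (0 + 0) | (c.0 | 0) has moves —c→ t14
  t13 = (0 + 0) | 0 has moves deadlocked
  t14 = (0 + 0) | (0 | 0) has moves deadlocked
Coarsest stable partition (strong bisimilarity classes):
  B0 = {s0, t0}
  B1 = {s4, s5, s6, t4, t5, t6}
  B2 = {s10, s11, s9, t10, t11, t9}
  B3 = {s13, s14, t13, t14}
  B4 = {s3, t3}
  B5 = {s8, t8}
  B6 = {s12, t12}
  B7 = {s2, t2}
  B8 = {s7, t7}
  B9 = {s1, t1}
s0 ∈ B0, t0 ∈ B0 → same block

bisimilar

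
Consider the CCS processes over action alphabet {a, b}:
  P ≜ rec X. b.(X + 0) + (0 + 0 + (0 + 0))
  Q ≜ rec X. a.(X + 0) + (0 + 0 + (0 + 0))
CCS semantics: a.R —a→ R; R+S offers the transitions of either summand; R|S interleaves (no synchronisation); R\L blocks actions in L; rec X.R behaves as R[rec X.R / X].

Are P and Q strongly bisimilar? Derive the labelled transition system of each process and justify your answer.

not bisimilar

LTS(P): 2 reachable states
  m0 = rec X. b.(X + 0) + (0 + 0 + (0 + 0)) :: --b--▸ m1
  m1 = (rec X. b.(X + 0) + (0 + 0 + (0 + 0))) + 0 :: --b--▸ m1
LTS(Q): 2 reachable states
  n0 = rec X. a.(X + 0) + (0 + 0 + (0 + 0)) :: --a--▸ n1
  n1 = (rec X. a.(X + 0) + (0 + 0 + (0 + 0))) + 0 :: --a--▸ n1
Partition-refinement fixed point:
  B0 = {m0, m1}
  B1 = {n0, n1}
m0 ∈ B0, n0 ∈ B1 → different blocks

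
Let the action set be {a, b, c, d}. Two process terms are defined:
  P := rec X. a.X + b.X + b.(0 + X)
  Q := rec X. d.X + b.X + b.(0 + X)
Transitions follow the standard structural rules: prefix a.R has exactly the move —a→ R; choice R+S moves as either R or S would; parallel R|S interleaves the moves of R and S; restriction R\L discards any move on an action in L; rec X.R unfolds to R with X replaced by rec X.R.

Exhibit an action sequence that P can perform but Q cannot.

P's transition system — 2 states:
  p0 = rec X. a.X + b.X + b.(0 + X) | —a→ p0, —b→ p0, —b→ p1
  p1 = 0 + (rec X. a.X + b.X + b.(0 + X)) | —a→ p0, —b→ p0, —b→ p1
Q's transition system — 2 states:
  q0 = rec X. d.X + b.X + b.(0 + X) | —b→ q0, —b→ q1, —d→ q0
  q1 = 0 + (rec X. d.X + b.X + b.(0 + X)) | —b→ q0, —b→ q1, —d→ q0
Executing a from P (initial set {p0}):
  after a @ step 1: {p0}
  ✓ P
Executing a from Q (initial set {q0}):
  after a @ step 1: ∅  — Q cannot continue

a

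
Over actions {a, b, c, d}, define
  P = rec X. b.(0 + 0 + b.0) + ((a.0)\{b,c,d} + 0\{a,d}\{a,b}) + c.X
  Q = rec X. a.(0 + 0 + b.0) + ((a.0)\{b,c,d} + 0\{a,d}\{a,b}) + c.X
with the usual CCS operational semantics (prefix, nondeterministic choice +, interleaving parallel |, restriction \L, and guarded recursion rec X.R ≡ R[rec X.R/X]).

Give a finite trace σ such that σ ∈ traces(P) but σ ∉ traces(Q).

b

Reachable graph of P (4 states):
  u0 = rec X. b.(0 + 0 + b.0) + ((a.0)\{b,c,d} + 0\{a,d}\{a,b}) + c.X :: —a→ u1, —b→ u2, —c→ u0
  u1 = 0\{b,c,d} :: stopped
  u2 = 0 + 0 + b.0 :: —b→ u3
  u3 = 0 :: stopped
Reachable graph of Q (4 states):
  v0 = rec X. a.(0 + 0 + b.0) + ((a.0)\{b,c,d} + 0\{a,d}\{a,b}) + c.X :: —a→ v1, —a→ v2, —c→ v0
  v1 = 0 + 0 + b.0 :: —b→ v3
  v2 = 0\{b,c,d} :: stopped
  v3 = 0 :: stopped
Trace ⟨b⟩ through P, begin at {u0}:
  step 1 (b): {u2}
  ✓ P
Trace ⟨b⟩ through Q, begin at {v0}:
  step 1 (b): no successor for Q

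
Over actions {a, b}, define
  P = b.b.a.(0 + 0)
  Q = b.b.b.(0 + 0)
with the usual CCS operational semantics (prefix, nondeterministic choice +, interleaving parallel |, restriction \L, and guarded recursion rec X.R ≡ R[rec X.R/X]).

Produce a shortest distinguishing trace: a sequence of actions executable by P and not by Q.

bba

Reachable graph of P (4 states):
  u0 = b.b.a.(0 + 0) → =b=> u1
  u1 = b.a.(0 + 0) → =b=> u2
  u2 = a.(0 + 0) → =a=> u3
  u3 = 0 + 0 → stopped
Reachable graph of Q (4 states):
  v0 = b.b.b.(0 + 0) → =b=> v1
  v1 = b.b.(0 + 0) → =b=> v2
  v2 = b.(0 + 0) → =b=> v3
  v3 = 0 + 0 → stopped
Trace ⟨bba⟩ through P, begin at {u0}:
  step 1 (b): {u1}
  step 2 (b): {u2}
  step 3 (a): {u3}
  P completes σ.
Trace ⟨bba⟩ through Q, begin at {v0}:
  step 1 (b): {v1}
  step 2 (b): {v2}
  step 3 (a): ∅ (Q stuck)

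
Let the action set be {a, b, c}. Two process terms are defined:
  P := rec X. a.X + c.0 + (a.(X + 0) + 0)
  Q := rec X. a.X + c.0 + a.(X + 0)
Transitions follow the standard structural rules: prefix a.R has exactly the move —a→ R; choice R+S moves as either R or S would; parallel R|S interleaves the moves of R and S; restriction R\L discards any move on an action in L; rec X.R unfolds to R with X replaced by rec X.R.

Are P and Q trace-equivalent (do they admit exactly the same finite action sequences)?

LTS(P): 3 reachable states
  u0 = rec X. a.X + c.0 + (a.(X + 0) + 0) | —a→ u0, —a→ u1, —c→ u2
  u1 = (rec X. a.X + c.0 + (a.(X + 0) + 0)) + 0 | —a→ u0, —a→ u1, —c→ u2
  u2 = 0 | stopped
LTS(Q): 3 reachable states
  v0 = rec X. a.X + c.0 + a.(X + 0) | —a→ v0, —a→ v1, —c→ v2
  v1 = (rec X. a.X + c.0 + a.(X + 0)) + 0 | —a→ v0, —a→ v1, —c→ v2
  v2 = 0 | stopped
Partition-refinement fixed point:
  B0 = {u0, u1, v0, v1}
  B1 = {u2, v2}
u0 ∈ B0, v0 ∈ B0 → same block
Bisimilar ⇒ trace-equivalent.

YES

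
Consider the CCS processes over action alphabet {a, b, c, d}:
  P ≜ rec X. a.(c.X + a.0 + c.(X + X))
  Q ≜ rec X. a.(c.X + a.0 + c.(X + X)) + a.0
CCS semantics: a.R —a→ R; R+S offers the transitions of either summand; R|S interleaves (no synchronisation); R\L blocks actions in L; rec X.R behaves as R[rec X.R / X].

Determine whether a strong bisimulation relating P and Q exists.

NO

P's transition system — 4 states:
  p0 = rec X. a.(c.X + a.0 + c.(X + X)) | -a-> p1
  p1 = c.(rec X. a.(c.X + a.0 + c.(X + X))) + a.0 + c.((rec X. a.(c.X + a.0 + c.(X + X))) + (rec X. a.(c.X + a.0 + c.(X + X)))) | -a-> p2, -c-> p0, -c-> p3
  p2 = 0 | ·
  p3 = (rec X. a.(c.X + a.0 + c.(X + X))) + (rec X. a.(c.X + a.0 + c.(X + X))) | -a-> p1
Q's transition system — 4 states:
  q0 = rec X. a.(c.X + a.0 + c.(X + X)) + a.0 | -a-> q1, -a-> q2
  q1 = 0 | ·
  q2 = c.(rec X. a.(c.X + a.0 + c.(X + X)) + a.0) + a.0 + c.((rec X. a.(c.X + a.0 + c.(X + X)) + a.0) + (rec X. a.(c.X + a.0 + c.(X + X)) + a.0)) | -a-> q1, -c-> q0, -c-> q3
  q3 = (rec X. a.(c.X + a.0 + c.(X + X)) + a.0) + (rec X. a.(c.X + a.0 + c.(X + X)) + a.0) | -a-> q1, -a-> q2
Coarsest stable partition (strong bisimilarity classes):
  B0 = {p0, p3}
  B1 = {p1}
  B2 = {p2, q1}
  B3 = {q0, q3}
  B4 = {q2}
p0 ∈ B0, q0 ∈ B3 → different blocks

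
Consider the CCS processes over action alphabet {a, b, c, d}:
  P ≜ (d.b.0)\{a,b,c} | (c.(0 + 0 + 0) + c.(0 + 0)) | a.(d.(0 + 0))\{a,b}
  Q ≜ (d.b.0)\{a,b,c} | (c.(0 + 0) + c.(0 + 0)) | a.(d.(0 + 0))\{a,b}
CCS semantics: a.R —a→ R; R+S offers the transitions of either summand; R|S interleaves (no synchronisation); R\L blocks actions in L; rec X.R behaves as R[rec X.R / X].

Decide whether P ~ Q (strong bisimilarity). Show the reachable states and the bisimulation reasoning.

bisimilar

LTS(P): 18 reachable states
  s0 = (d.b.0)\{a,b,c} | (c.(0 + 0 + 0) + c.(0 + 0)) | a.(d.(0 + 0))\{a,b} has moves —a→ s1, —c→ s2, —c→ s3, —d→ s4
  s1 = (d.b.0)\{a,b,c} | (c.(0 + 0 + 0) + c.(0 + 0)) | (d.(0 + 0))\{a,b} has moves —c→ s5, —c→ s6, —d→ s7, —d→ s8
  s2 = (d.b.0)\{a,b,c} | (0 + 0 + 0) | a.(d.(0 + 0))\{a,b} has moves —a→ s5, —d→ s9
  s3 = (d.b.0)\{a,b,c} | (0 + 0) | a.(d.(0 + 0))\{a,b} has moves —a→ s6, —d→ s10
  s4 = (b.0)\{a,b,c} | (c.(0 + 0 + 0) + c.(0 + 0)) | a.(d.(0 + 0))\{a,b} has moves —a→ s7, —c→ s10, —c→ s9
  s5 = (d.b.0)\{a,b,c} | (0 + 0 + 0) | (d.(0 + 0))\{a,b} has moves —d→ s11, —d→ s12
  s6 = (d.b.0)\{a,b,c} | (0 + 0) | (d.(0 + 0))\{a,b} has moves —d→ s13, —d→ s14
  s7 = (b.0)\{a,b,c} | (c.(0 + 0 + 0) + c.(0 + 0)) | (d.(0 + 0))\{a,b} has moves —c→ s11, —c→ s13, —d→ s15
  s8 = (d.b.0)\{a,b,c} | (c.(0 + 0 + 0) + c.(0 + 0)) | (0 + 0)\{a,b} has moves —c→ s12, —c→ s14, —d→ s15
  s9 = (b.0)\{a,b,c} | (0 + 0 + 0) | a.(d.(0 + 0))\{a,b} has moves —a→ s11
  s10 = (b.0)\{a,b,c} | (0 + 0) | a.(d.(0 + 0))\{a,b} has moves —a→ s13
  s11 = (b.0)\{a,b,c} | (0 + 0 + 0) | (d.(0 + 0))\{a,b} has moves —d→ s16
  s12 = (d.b.0)\{a,b,c} | (0 + 0 + 0) | (0 + 0)\{a,b} has moves —d→ s16
  s13 = (b.0)\{a,b,c} | (0 + 0) | (d.(0 + 0))\{a,b} has moves —d→ s17
  s14 = (d.b.0)\{a,b,c} | (0 + 0) | (0 + 0)\{a,b} has moves —d→ s17
  s15 = (b.0)\{a,b,c} | (c.(0 + 0 + 0) + c.(0 + 0)) | (0 + 0)\{a,b} has moves —c→ s16, —c→ s17
  s16 = (b.0)\{a,b,c} | (0 + 0 + 0) | (0 + 0)\{a,b} has moves (no moves)
  s17 = (b.0)\{a,b,c} | (0 + 0) | (0 + 0)\{a,b} has moves (no moves)
LTS(Q): 12 reachable states
  t0 = (d.b.0)\{a,b,c} | (c.(0 + 0) + c.(0 + 0)) | a.(d.(0 + 0))\{a,b} has moves —a→ t1, —c→ t2, —d→ t3
  t1 = (d.b.0)\{a,b,c} | (c.(0 + 0) + c.(0 + 0)) | (d.(0 + 0))\{a,b} has moves —c→ t4, —d→ t5, —d→ t6
  t2 = (d.b.0)\{a,b,c} | (0 + 0) | a.(d.(0 + 0))\{a,b} has moves —a→ t4, —d→ t7
  t3 = (b.0)\{a,b,c} | (c.(0 + 0) + c.(0 + 0)) | a.(d.(0 + 0))\{a,b} has moves —a→ t5, —c→ t7
  t4 = (d.b.0)\{a,b,c} | (0 + 0) | (d.(0 + 0))\{a,b} has moves —d→ t8, —d→ t9
  t5 = (b.0)\{a,b,c} | (c.(0 + 0) + c.(0 + 0)) | (d.(0 + 0))\{a,b} has moves —c→ t8, —d→ t10
  t6 = (d.b.0)\{a,b,c} | (c.(0 + 0) + c.(0 + 0)) | (0 + 0)\{a,b} has moves —c→ t9, —d→ t10
  t7 = (b.0)\{a,b,c} | (0 + 0) | a.(d.(0 + 0))\{a,b} has moves —a→ t8
  t8 = (b.0)\{a,b,c} | (0 + 0) | (d.(0 + 0))\{a,b} has moves —d→ t11
  t9 = (d.b.0)\{a,b,c} | (0 + 0) | (0 + 0)\{a,b} has moves —d→ t11
  t10 = (b.0)\{a,b,c} | (c.(0 + 0) + c.(0 + 0)) | (0 + 0)\{a,b} has moves —c→ t11
  t11 = (b.0)\{a,b,c} | (0 + 0) | (0 + 0)\{a,b} has moves (no moves)
Bisimilarity quotient blocks:
  B0 = {s0, t0}
  B1 = {s1, t1}
  B2 = {s7, s8, t5, t6}
  B3 = {s11, s12, s13, s14, t8, t9}
  B4 = {s16, s17, t11}
  B5 = {s15, t10}
  B6 = {s5, s6, t4}
  B7 = {s2, s3, t2}
  B8 = {s10, s9, t7}
  B9 = {s4, t3}
s0 ∈ B0, t0 ∈ B0 → same block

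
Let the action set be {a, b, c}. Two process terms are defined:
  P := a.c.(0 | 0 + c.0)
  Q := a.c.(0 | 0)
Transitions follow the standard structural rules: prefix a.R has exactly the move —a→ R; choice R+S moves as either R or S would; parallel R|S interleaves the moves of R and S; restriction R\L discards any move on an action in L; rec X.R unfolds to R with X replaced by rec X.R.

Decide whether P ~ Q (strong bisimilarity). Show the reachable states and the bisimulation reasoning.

P's transition system — 4 states:
  s0 = a.c.(0 | 0 + c.0) → =a=> s1
  s1 = c.(0 | 0 + c.0) → =c=> s2
  s2 = 0 | 0 + c.0 → =c=> s3
  s3 = 0 → (no moves)
Q's transition system — 3 states:
  t0 = a.c.(0 | 0) → =a=> t1
  t1 = c.(0 | 0) → =c=> t2
  t2 = 0 | 0 → (no moves)
Partition-refinement fixed point:
  B0 = {s0}
  B1 = {s1}
  B2 = {s2, t1}
  B3 = {s3, t2}
  B4 = {t0}
s0 ∈ B0, t0 ∈ B4 → different blocks

NO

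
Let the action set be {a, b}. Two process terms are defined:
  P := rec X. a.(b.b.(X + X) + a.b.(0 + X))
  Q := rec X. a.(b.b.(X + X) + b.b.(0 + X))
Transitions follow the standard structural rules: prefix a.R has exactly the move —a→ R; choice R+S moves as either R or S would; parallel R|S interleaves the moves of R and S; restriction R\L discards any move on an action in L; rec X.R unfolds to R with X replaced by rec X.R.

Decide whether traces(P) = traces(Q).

P's transition system — 6 states:
  p0 = rec X. a.(b.b.(X + X) + a.b.(0 + X)) has moves --a--▸ p1
  p1 = b.b.((rec X. a.(b.b.(X + X) + a.b.(0 + X))) + (rec X. a.(b.b.(X + X) + a.b.(0 + X)))) + a.b.(0 + (rec X. a.(b.b.(X + X) + a.b.(0 + X)))) has moves --a--▸ p2, --b--▸ p3
  p2 = b.(0 + (rec X. a.(b.b.(X + X) + a.b.(0 + X)))) has moves --b--▸ p4
  p3 = b.((rec X. a.(b.b.(X + X) + a.b.(0 + X))) + (rec X. a.(b.b.(X + X) + a.b.(0 + X)))) has moves --b--▸ p5
  p4 = 0 + (rec X. a.(b.b.(X + X) + a.b.(0 + X))) has moves --a--▸ p1
  p5 = (rec X. a.(b.b.(X + X) + a.b.(0 + X))) + (rec X. a.(b.b.(X + X) + a.b.(0 + X))) has moves --a--▸ p1
Q's transition system — 6 states:
  q0 = rec X. a.(b.b.(X + X) + b.b.(0 + X)) has moves --a--▸ q1
  q1 = b.b.((rec X. a.(b.b.(X + X) + b.b.(0 + X))) + (rec X. a.(b.b.(X + X) + b.b.(0 + X)))) + b.b.(0 + (rec X. a.(b.b.(X + X) + b.b.(0 + X)))) has moves --b--▸ q2, --b--▸ q3
  q2 = b.((rec X. a.(b.b.(X + X) + b.b.(0 + X))) + (rec X. a.(b.b.(X + X) + b.b.(0 + X)))) has moves --b--▸ q4
  q3 = b.(0 + (rec X. a.(b.b.(X + X) + b.b.(0 + X)))) has moves --b--▸ q5
  q4 = (rec X. a.(b.b.(X + X) + b.b.(0 + X))) + (rec X. a.(b.b.(X + X) + b.b.(0 + X))) has moves --a--▸ q1
  q5 = 0 + (rec X. a.(b.b.(X + X) + b.b.(0 + X))) has moves --a--▸ q1
Executing aa from P (initial set {p0}):
  [1] a ⇒ {p1}
  [2] a ⇒ {p2}
  ✓ P
Executing aa from Q (initial set {q0}):
  [1] a ⇒ {q1}
  [2] a ⇒ ∅  — Q cannot continue

traces(P) ≠ traces(Q) — witness ⟨aa⟩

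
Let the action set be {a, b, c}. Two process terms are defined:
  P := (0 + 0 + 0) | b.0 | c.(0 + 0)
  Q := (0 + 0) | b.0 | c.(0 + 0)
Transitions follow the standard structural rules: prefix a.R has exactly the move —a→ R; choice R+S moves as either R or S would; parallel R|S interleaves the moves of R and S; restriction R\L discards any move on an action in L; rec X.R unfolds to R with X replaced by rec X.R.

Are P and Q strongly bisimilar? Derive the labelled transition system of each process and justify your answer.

bisimilar

P's transition system — 4 states:
  u0 = (0 + 0 + 0) | b.0 | c.(0 + 0) :: —b→ u1, —c→ u2
  u1 = (0 + 0 + 0) | 0 | c.(0 + 0) :: —c→ u3
  u2 = (0 + 0 + 0) | b.0 | (0 + 0) :: —b→ u3
  u3 = (0 + 0 + 0) | 0 | (0 + 0) :: stopped
Q's transition system — 4 states:
  v0 = (0 + 0) | b.0 | c.(0 + 0) :: —b→ v1, —c→ v2
  v1 = (0 + 0) | 0 | c.(0 + 0) :: —c→ v3
  v2 = (0 + 0) | b.0 | (0 + 0) :: —b→ v3
  v3 = (0 + 0) | 0 | (0 + 0) :: stopped
Partition-refinement fixed point:
  B0 = {u0, v0}
  B1 = {u2, v2}
  B2 = {u3, v3}
  B3 = {u1, v1}
u0 ∈ B0, v0 ∈ B0 → same block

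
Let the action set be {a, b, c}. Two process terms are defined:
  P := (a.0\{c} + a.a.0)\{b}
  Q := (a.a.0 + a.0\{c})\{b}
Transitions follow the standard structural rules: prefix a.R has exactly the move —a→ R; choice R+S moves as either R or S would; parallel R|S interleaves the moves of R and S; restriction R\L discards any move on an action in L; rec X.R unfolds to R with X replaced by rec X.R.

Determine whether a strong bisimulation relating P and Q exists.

P's transition system — 4 states:
  m0 = (a.0\{c} + a.a.0)\{b} → -a-> m1, -a-> m2
  m1 = (a.0)\{b} → -a-> m3
  m2 = 0\{c}\{b} → deadlocked
  m3 = 0\{b} → deadlocked
Q's transition system — 4 states:
  n0 = (a.a.0 + a.0\{c})\{b} → -a-> n1, -a-> n2
  n1 = (a.0)\{b} → -a-> n3
  n2 = 0\{c}\{b} → deadlocked
  n3 = 0\{b} → deadlocked
Coarsest stable partition (strong bisimilarity classes):
  B0 = {m0, n0}
  B1 = {m1, n1}
  B2 = {m2, m3, n2, n3}
m0 ∈ B0, n0 ∈ B0 → same block

YES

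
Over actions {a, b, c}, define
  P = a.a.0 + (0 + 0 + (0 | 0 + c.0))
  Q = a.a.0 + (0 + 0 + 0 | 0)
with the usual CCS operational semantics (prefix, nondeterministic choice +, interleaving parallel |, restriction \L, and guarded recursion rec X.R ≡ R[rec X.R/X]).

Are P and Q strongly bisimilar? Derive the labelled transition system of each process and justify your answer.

not bisimilar

Reachable graph of P (3 states):
  u0 = a.a.0 + (0 + 0 + (0 | 0 + c.0)) → —a→ u1, —c→ u2
  u1 = a.0 → —a→ u2
  u2 = 0 → ∅
Reachable graph of Q (3 states):
  v0 = a.a.0 + (0 + 0 + 0 | 0) → —a→ v1
  v1 = a.0 → —a→ v2
  v2 = 0 → ∅
Partition-refinement fixed point:
  B0 = {u0}
  B1 = {u2, v2}
  B2 = {u1, v1}
  B3 = {v0}
u0 ∈ B0, v0 ∈ B3 → different blocks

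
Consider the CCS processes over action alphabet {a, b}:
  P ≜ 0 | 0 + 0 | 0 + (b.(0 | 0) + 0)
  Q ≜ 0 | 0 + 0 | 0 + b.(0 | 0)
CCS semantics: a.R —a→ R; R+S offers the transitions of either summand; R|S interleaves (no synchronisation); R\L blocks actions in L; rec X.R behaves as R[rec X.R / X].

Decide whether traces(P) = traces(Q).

Reachable graph of P (2 states):
  u0 = 0 | 0 + 0 | 0 + (b.(0 | 0) + 0) :: -b-> u1
  u1 = 0 | 0 :: ·
Reachable graph of Q (2 states):
  v0 = 0 | 0 + 0 | 0 + b.(0 | 0) :: -b-> v1
  v1 = 0 | 0 :: ·
Partition-refinement fixed point:
  B0 = {u0, v0}
  B1 = {u1, v1}
u0 ∈ B0, v0 ∈ B0 → same block
Bisimilar ⇒ trace-equivalent.

YES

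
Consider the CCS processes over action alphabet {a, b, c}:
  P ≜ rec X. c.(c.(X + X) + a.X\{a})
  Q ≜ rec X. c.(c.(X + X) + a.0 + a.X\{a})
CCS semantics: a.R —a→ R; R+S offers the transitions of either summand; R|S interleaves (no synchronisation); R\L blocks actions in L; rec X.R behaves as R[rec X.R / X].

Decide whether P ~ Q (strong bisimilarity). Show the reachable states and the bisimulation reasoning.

NO

P's transition system — 6 states:
  p0 = rec X. c.(c.(X + X) + a.X\{a}) ⊢ =c=> p1
  p1 = c.((rec X. c.(c.(X + X) + a.X\{a})) + (rec X. c.(c.(X + X) + a.X\{a}))) + a.(rec X. c.(c.(X + X) + a.X\{a}))\{a} ⊢ =a=> p2, =c=> p3
  p2 = (rec X. c.(c.(X + X) + a.X\{a}))\{a} ⊢ =c=> p4
  p3 = (rec X. c.(c.(X + X) + a.X\{a})) + (rec X. c.(c.(X + X) + a.X\{a})) ⊢ =c=> p1
  p4 = (c.((rec X. c.(c.(X + X) + a.X\{a})) + (rec X. c.(c.(X + X) + a.X\{a}))) + a.(rec X. c.(c.(X + X) + a.X\{a}))\{a})\{a} ⊢ =c=> p5
  p5 = ((rec X. c.(c.(X + X) + a.X\{a})) + (rec X. c.(c.(X + X) + a.X\{a})))\{a} ⊢ =c=> p4
Q's transition system — 7 states:
  q0 = rec X. c.(c.(X + X) + a.0 + a.X\{a}) ⊢ =c=> q1
  q1 = c.((rec X. c.(c.(X + X) + a.0 + a.X\{a})) + (rec X. c.(c.(X + X) + a.0 + a.X\{a}))) + a.0 + a.(rec X. c.(c.(X + X) + a.0 + a.X\{a}))\{a} ⊢ =a=> q2, =a=> q3, =c=> q4
  q2 = (rec X. c.(c.(X + X) + a.0 + a.X\{a}))\{a} ⊢ =c=> q5
  q3 = 0 ⊢ ∅
  q4 = (rec X. c.(c.(X + X) + a.0 + a.X\{a})) + (rec X. c.(c.(X + X) + a.0 + a.X\{a})) ⊢ =c=> q1
  q5 = (c.((rec X. c.(c.(X + X) + a.0 + a.X\{a})) + (rec X. c.(c.(X + X) + a.0 + a.X\{a}))) + a.0 + a.(rec X. c.(c.(X + X) + a.0 + a.X\{a}))\{a})\{a} ⊢ =c=> q6
  q6 = ((rec X. c.(c.(X + X) + a.0 + a.X\{a})) + (rec X. c.(c.(X + X) + a.0 + a.X\{a})))\{a} ⊢ =c=> q5
Bisimilarity quotient blocks:
  B0 = {p0, p3}
  B1 = {p1}
  B2 = {p2, p4, p5, q2, q5, q6}
  B3 = {q0, q4}
  B4 = {q1}
  B5 = {q3}
p0 ∈ B0, q0 ∈ B3 → different blocks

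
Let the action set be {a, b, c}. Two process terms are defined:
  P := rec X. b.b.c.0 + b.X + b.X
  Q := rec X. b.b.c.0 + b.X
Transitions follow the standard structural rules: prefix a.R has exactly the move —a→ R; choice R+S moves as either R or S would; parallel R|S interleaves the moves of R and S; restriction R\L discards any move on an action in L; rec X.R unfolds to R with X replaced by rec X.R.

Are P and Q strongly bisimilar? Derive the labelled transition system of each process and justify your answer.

P's transition system — 4 states:
  s0 = rec X. b.b.c.0 + b.X + b.X :: —b→ s0, —b→ s1
  s1 = b.c.0 :: —b→ s2
  s2 = c.0 :: —c→ s3
  s3 = 0 :: stopped
Q's transition system — 4 states:
  t0 = rec X. b.b.c.0 + b.X :: —b→ t0, —b→ t1
  t1 = b.c.0 :: —b→ t2
  t2 = c.0 :: —c→ t3
  t3 = 0 :: stopped
Coarsest stable partition (strong bisimilarity classes):
  B0 = {s0, t0}
  B1 = {s1, t1}
  B2 = {s2, t2}
  B3 = {s3, t3}
s0 ∈ B0, t0 ∈ B0 → same block

P ~ Q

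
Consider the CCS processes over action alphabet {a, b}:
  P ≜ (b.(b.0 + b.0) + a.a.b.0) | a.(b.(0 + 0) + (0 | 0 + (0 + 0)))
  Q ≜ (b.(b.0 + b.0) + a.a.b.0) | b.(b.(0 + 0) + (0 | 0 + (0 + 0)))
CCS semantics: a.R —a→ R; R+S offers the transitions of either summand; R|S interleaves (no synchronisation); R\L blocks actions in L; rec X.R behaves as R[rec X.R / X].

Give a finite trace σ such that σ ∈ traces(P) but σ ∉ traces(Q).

Reachable graph of P (15 states):
  m0 = (b.(b.0 + b.0) + a.a.b.0) | a.(b.(0 + 0) + (0 | 0 + (0 + 0))) ⊢ -a-> m1, -a-> m2, -b-> m3
  m1 = (b.(b.0 + b.0) + a.a.b.0) | (b.(0 + 0) + (0 | 0 + (0 + 0))) ⊢ -a-> m4, -b-> m5, -b-> m6
  m2 = a.b.0 | a.(b.(0 + 0) + (0 | 0 + (0 + 0))) ⊢ -a-> m4, -a-> m7
  m3 = (b.0 + b.0) | a.(b.(0 + 0) + (0 | 0 + (0 + 0))) ⊢ -a-> m6, -b-> m8
  m4 = a.b.0 | (b.(0 + 0) + (0 | 0 + (0 + 0))) ⊢ -a-> m9, -b-> m10
  m5 = (b.(b.0 + b.0) + a.a.b.0) | (0 + 0) ⊢ -a-> m10, -b-> m11
  m6 = (b.0 + b.0) | (b.(0 + 0) + (0 | 0 + (0 + 0))) ⊢ -b-> m11, -b-> m12
  m7 = b.0 | a.(b.(0 + 0) + (0 | 0 + (0 + 0))) ⊢ -a-> m9, -b-> m8
  m8 = 0 | a.(b.(0 + 0) + (0 | 0 + (0 + 0))) ⊢ -a-> m12
  m9 = b.0 | (b.(0 + 0) + (0 | 0 + (0 + 0))) ⊢ -b-> m12, -b-> m13
  m10 = a.b.0 | (0 + 0) ⊢ -a-> m13
  m11 = (b.0 + b.0) | (0 + 0) ⊢ -b-> m14
  m12 = 0 | (b.(0 + 0) + (0 | 0 + (0 + 0))) ⊢ -b-> m14
  m13 = b.0 | (0 + 0) ⊢ -b-> m14
  m14 = 0 | (0 + 0) ⊢ stopped
Reachable graph of Q (15 states):
  n0 = (b.(b.0 + b.0) + a.a.b.0) | b.(b.(0 + 0) + (0 | 0 + (0 + 0))) ⊢ -a-> n1, -b-> n2, -b-> n3
  n1 = a.b.0 | b.(b.(0 + 0) + (0 | 0 + (0 + 0))) ⊢ -a-> n4, -b-> n5
  n2 = (b.(b.0 + b.0) + a.a.b.0) | (b.(0 + 0) + (0 | 0 + (0 + 0))) ⊢ -a-> n5, -b-> n6, -b-> n7
  n3 = (b.0 + b.0) | b.(b.(0 + 0) + (0 | 0 + (0 + 0))) ⊢ -b-> n7, -b-> n8
  n4 = b.0 | b.(b.(0 + 0) + (0 | 0 + (0 + 0))) ⊢ -b-> n8, -b-> n9
  n5 = a.b.0 | (b.(0 + 0) + (0 | 0 + (0 + 0))) ⊢ -a-> n9, -b-> n10
  n6 = (b.(b.0 + b.0) + a.a.b.0) | (0 + 0) ⊢ -a-> n10, -b-> n11
  n7 = (b.0 + b.0) | (b.(0 + 0) + (0 | 0 + (0 + 0))) ⊢ -b-> n11, -b-> n12
  n8 = 0 | b.(b.(0 + 0) + (0 | 0 + (0 + 0))) ⊢ -b-> n12
  n9 = b.0 | (b.(0 + 0) + (0 | 0 + (0 + 0))) ⊢ -b-> n12, -b-> n13
  n10 = a.b.0 | (0 + 0) ⊢ -a-> n13
  n11 = (b.0 + b.0) | (0 + 0) ⊢ -b-> n14
  n12 = 0 | (b.(0 + 0) + (0 | 0 + (0 + 0))) ⊢ -b-> n14
  n13 = b.0 | (0 + 0) ⊢ -b-> n14
  n14 = 0 | (0 + 0) ⊢ stopped
Trace ⟨aaa⟩ through P, begin at {m0}:
  [1] a ⇒ {m1, m2}
  [2] a ⇒ {m4, m7}
  [3] a ⇒ {m9}
  — P admits the full trace.
Trace ⟨aaa⟩ through Q, begin at {n0}:
  [1] a ⇒ {n1}
  [2] a ⇒ {n4}
  [3] a ⇒ no successor for Q

aaa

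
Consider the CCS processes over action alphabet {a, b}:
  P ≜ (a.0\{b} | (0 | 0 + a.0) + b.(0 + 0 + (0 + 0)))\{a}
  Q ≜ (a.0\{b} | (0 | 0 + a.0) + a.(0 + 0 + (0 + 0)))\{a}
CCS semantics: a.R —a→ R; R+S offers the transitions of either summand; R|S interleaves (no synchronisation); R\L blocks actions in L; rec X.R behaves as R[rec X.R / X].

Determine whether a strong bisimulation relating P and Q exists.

NO

Reachable graph of P (2 states):
  p0 = (a.0\{b} | (0 | 0 + a.0) + b.(0 + 0 + (0 + 0)))\{a} → =b=> p1
  p1 = (0 + 0 + (0 + 0))\{a} → stopped
Reachable graph of Q (1 states):
  q0 = (a.0\{b} | (0 | 0 + a.0) + a.(0 + 0 + (0 + 0)))\{a} → stopped
Bisimilarity quotient blocks:
  B0 = {p0}
  B1 = {p1, q0}
p0 ∈ B0, q0 ∈ B1 → different blocks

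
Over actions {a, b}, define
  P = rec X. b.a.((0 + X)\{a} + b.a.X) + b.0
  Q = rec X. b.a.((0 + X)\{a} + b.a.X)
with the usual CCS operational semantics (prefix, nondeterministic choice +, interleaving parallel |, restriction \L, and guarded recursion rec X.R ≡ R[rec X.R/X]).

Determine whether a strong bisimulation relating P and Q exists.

P ≁ Q

Reachable graph of P (7 states):
  u0 = rec X. b.a.((0 + X)\{a} + b.a.X) + b.0 has moves =b=> u1, =b=> u2
  u1 = 0 has moves deadlocked
  u2 = a.((0 + (rec X. b.a.((0 + X)\{a} + b.a.X) + b.0))\{a} + b.a.(rec X. b.a.((0 + X)\{a} + b.a.X) + b.0)) has moves =a=> u3
  u3 = (0 + (rec X. b.a.((0 + X)\{a} + b.a.X) + b.0))\{a} + b.a.(rec X. b.a.((0 + X)\{a} + b.a.X) + b.0) has moves =b=> u4, =b=> u5, =b=> u6
  u4 = (a.((0 + (rec X. b.a.((0 + X)\{a} + b.a.X) + b.0))\{a} + b.a.(rec X. b.a.((0 + X)\{a} + b.a.X) + b.0)))\{a} has moves deadlocked
  u5 = 0\{a} has moves deadlocked
  u6 = a.(rec X. b.a.((0 + X)\{a} + b.a.X) + b.0) has moves =a=> u0
Reachable graph of Q (5 states):
  v0 = rec X. b.a.((0 + X)\{a} + b.a.X) has moves =b=> v1
  v1 = a.((0 + (rec X. b.a.((0 + X)\{a} + b.a.X)))\{a} + b.a.(rec X. b.a.((0 + X)\{a} + b.a.X))) has moves =a=> v2
  v2 = (0 + (rec X. b.a.((0 + X)\{a} + b.a.X)))\{a} + b.a.(rec X. b.a.((0 + X)\{a} + b.a.X)) has moves =b=> v3, =b=> v4
  v3 = (a.((0 + (rec X. b.a.((0 + X)\{a} + b.a.X)))\{a} + b.a.(rec X. b.a.((0 + X)\{a} + b.a.X))))\{a} has moves deadlocked
  v4 = a.(rec X. b.a.((0 + X)\{a} + b.a.X)) has moves =a=> v0
Bisimilarity quotient blocks:
  B0 = {u0, u3}
  B1 = {u1, u4, u5, v3}
  B2 = {u2, u6}
  B3 = {v0}
  B4 = {v1}
  B5 = {v2}
  B6 = {v4}
u0 ∈ B0, v0 ∈ B3 → different blocks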